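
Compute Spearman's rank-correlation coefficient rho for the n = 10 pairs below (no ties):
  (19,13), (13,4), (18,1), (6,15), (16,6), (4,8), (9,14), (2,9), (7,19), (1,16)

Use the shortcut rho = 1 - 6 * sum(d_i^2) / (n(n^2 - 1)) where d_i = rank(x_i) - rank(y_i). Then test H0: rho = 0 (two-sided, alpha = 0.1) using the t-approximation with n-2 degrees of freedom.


Step 1: Rank x and y separately (midranks; no ties here).
rank(x): 19->10, 13->7, 18->9, 6->4, 16->8, 4->3, 9->6, 2->2, 7->5, 1->1
rank(y): 13->6, 4->2, 1->1, 15->8, 6->3, 8->4, 14->7, 9->5, 19->10, 16->9
Step 2: d_i = R_x(i) - R_y(i); compute d_i^2.
  (10-6)^2=16, (7-2)^2=25, (9-1)^2=64, (4-8)^2=16, (8-3)^2=25, (3-4)^2=1, (6-7)^2=1, (2-5)^2=9, (5-10)^2=25, (1-9)^2=64
sum(d^2) = 246.
Step 3: rho = 1 - 6*246 / (10*(10^2 - 1)) = 1 - 1476/990 = -0.490909.
Step 4: Under H0, t = rho * sqrt((n-2)/(1-rho^2)) = -1.5938 ~ t(8).
Step 5: Two-sided p-value from the t-distribution with 8 df = 0.149656.
Step 6: alpha = 0.1. fail to reject H0.

rho = -0.4909, p = 0.149656, fail to reject H0 at alpha = 0.1.


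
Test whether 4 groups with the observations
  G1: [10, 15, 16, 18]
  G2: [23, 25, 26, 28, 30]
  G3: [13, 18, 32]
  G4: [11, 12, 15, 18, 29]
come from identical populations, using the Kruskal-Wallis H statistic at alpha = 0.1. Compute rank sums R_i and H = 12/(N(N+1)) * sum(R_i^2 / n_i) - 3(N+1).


Step 1: Combine all N = 17 observations and assign midranks.
sorted (value, group, rank): (10,G1,1), (11,G4,2), (12,G4,3), (13,G3,4), (15,G1,5.5), (15,G4,5.5), (16,G1,7), (18,G1,9), (18,G3,9), (18,G4,9), (23,G2,11), (25,G2,12), (26,G2,13), (28,G2,14), (29,G4,15), (30,G2,16), (32,G3,17)
Step 2: Sum ranks within each group.
R_1 = 22.5 (n_1 = 4)
R_2 = 66 (n_2 = 5)
R_3 = 30 (n_3 = 3)
R_4 = 34.5 (n_4 = 5)
Step 3: H = 12/(N(N+1)) * sum(R_i^2/n_i) - 3(N+1)
     = 12/(17*18) * (22.5^2/4 + 66^2/5 + 30^2/3 + 34.5^2/5) - 3*18
     = 0.039216 * 1535.81 - 54
     = 6.227941.
Step 4: Ties present; correction factor C = 1 - 30/(17^3 - 17) = 0.993873. Corrected H = 6.227941 / 0.993873 = 6.266338.
Step 5: Under H0, H ~ chi^2(3); p-value = 0.099347.
Step 6: alpha = 0.1. reject H0.

H = 6.2663, df = 3, p = 0.099347, reject H0.


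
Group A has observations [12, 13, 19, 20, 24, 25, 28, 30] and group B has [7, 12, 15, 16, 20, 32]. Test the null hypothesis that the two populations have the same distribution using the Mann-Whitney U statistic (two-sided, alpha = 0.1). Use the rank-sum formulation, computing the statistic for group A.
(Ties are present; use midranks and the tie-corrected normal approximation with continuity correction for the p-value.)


Step 1: Combine and sort all 14 observations; assign midranks.
sorted (value, group): (7,Y), (12,X), (12,Y), (13,X), (15,Y), (16,Y), (19,X), (20,X), (20,Y), (24,X), (25,X), (28,X), (30,X), (32,Y)
ranks: 7->1, 12->2.5, 12->2.5, 13->4, 15->5, 16->6, 19->7, 20->8.5, 20->8.5, 24->10, 25->11, 28->12, 30->13, 32->14
Step 2: Rank sum for X: R1 = 2.5 + 4 + 7 + 8.5 + 10 + 11 + 12 + 13 = 68.
Step 3: U_X = R1 - n1(n1+1)/2 = 68 - 8*9/2 = 68 - 36 = 32.
       U_Y = n1*n2 - U_X = 48 - 32 = 16.
Step 4: Ties are present, so use the tie-corrected normal approximation (with continuity correction) for the p-value.
Step 5: p-value = 0.331857; compare to alpha = 0.1. fail to reject H0.

U_X = 32, p = 0.331857, fail to reject H0 at alpha = 0.1.


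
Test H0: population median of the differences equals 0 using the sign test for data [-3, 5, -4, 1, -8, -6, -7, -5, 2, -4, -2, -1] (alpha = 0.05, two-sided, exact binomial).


Step 1: Discard zero differences. Original n = 12; n_eff = number of nonzero differences = 12.
Nonzero differences (with sign): -3, +5, -4, +1, -8, -6, -7, -5, +2, -4, -2, -1
Step 2: Count signs: positive = 3, negative = 9.
Step 3: Under H0: P(positive) = 0.5, so the number of positives S ~ Bin(12, 0.5).
Step 4: Two-sided exact p-value = sum of Bin(12,0.5) probabilities at or below the observed probability = 0.145996.
Step 5: alpha = 0.05. fail to reject H0.

n_eff = 12, pos = 3, neg = 9, p = 0.145996, fail to reject H0.


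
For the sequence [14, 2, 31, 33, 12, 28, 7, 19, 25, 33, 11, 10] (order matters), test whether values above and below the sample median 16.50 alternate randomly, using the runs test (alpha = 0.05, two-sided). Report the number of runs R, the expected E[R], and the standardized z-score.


Step 1: Compute median = 16.50; label A = above, B = below.
Labels in order: BBAABABAAABB  (n_A = 6, n_B = 6)
Step 2: Count runs R = 7.
Step 3: Under H0 (random ordering), E[R] = 2*n_A*n_B/(n_A+n_B) + 1 = 2*6*6/12 + 1 = 7.0000.
        Var[R] = 2*n_A*n_B*(2*n_A*n_B - n_A - n_B) / ((n_A+n_B)^2 * (n_A+n_B-1)) = 4320/1584 = 2.7273.
        SD[R] = 1.6514.
Step 4: R = E[R], so z = 0 with no continuity correction.
Step 5: Two-sided p-value via normal approximation = 2*(1 - Phi(|z|)) = 1.000000.
Step 6: alpha = 0.05. fail to reject H0.

R = 7, z = 0.0000, p = 1.000000, fail to reject H0.


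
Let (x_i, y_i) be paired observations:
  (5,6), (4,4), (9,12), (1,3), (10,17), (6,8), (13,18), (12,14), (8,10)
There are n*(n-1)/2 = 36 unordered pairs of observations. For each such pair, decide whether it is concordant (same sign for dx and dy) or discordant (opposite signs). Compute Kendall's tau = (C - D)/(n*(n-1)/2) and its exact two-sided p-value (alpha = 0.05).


Step 1: Enumerate the 36 unordered pairs (i,j) with i<j and classify each by sign(x_j-x_i) * sign(y_j-y_i).
  (1,2):dx=-1,dy=-2->C; (1,3):dx=+4,dy=+6->C; (1,4):dx=-4,dy=-3->C; (1,5):dx=+5,dy=+11->C
  (1,6):dx=+1,dy=+2->C; (1,7):dx=+8,dy=+12->C; (1,8):dx=+7,dy=+8->C; (1,9):dx=+3,dy=+4->C
  (2,3):dx=+5,dy=+8->C; (2,4):dx=-3,dy=-1->C; (2,5):dx=+6,dy=+13->C; (2,6):dx=+2,dy=+4->C
  (2,7):dx=+9,dy=+14->C; (2,8):dx=+8,dy=+10->C; (2,9):dx=+4,dy=+6->C; (3,4):dx=-8,dy=-9->C
  (3,5):dx=+1,dy=+5->C; (3,6):dx=-3,dy=-4->C; (3,7):dx=+4,dy=+6->C; (3,8):dx=+3,dy=+2->C
  (3,9):dx=-1,dy=-2->C; (4,5):dx=+9,dy=+14->C; (4,6):dx=+5,dy=+5->C; (4,7):dx=+12,dy=+15->C
  (4,8):dx=+11,dy=+11->C; (4,9):dx=+7,dy=+7->C; (5,6):dx=-4,dy=-9->C; (5,7):dx=+3,dy=+1->C
  (5,8):dx=+2,dy=-3->D; (5,9):dx=-2,dy=-7->C; (6,7):dx=+7,dy=+10->C; (6,8):dx=+6,dy=+6->C
  (6,9):dx=+2,dy=+2->C; (7,8):dx=-1,dy=-4->C; (7,9):dx=-5,dy=-8->C; (8,9):dx=-4,dy=-4->C
Step 2: C = 35, D = 1, total pairs = 36.
Step 3: tau = (C - D)/(n(n-1)/2) = (35 - 1)/36 = 0.944444.
Step 4: Exact two-sided p-value (enumerate n! = 362880 permutations of y under H0): p = 0.000050.
Step 5: alpha = 0.05. reject H0.

tau_b = 0.9444 (C=35, D=1), p = 0.000050, reject H0.


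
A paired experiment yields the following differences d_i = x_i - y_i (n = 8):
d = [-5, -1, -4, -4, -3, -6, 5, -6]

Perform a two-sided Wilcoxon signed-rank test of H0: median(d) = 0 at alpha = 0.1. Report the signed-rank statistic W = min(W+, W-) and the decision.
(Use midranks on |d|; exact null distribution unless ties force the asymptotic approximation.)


Step 1: Drop any zero differences (none here) and take |d_i|.
|d| = [5, 1, 4, 4, 3, 6, 5, 6]
Step 2: Midrank |d_i| (ties get averaged ranks).
ranks: |5|->5.5, |1|->1, |4|->3.5, |4|->3.5, |3|->2, |6|->7.5, |5|->5.5, |6|->7.5
Step 3: Attach original signs; sum ranks with positive sign and with negative sign.
W+ = 5.5 = 5.5
W- = 5.5 + 1 + 3.5 + 3.5 + 2 + 7.5 + 7.5 = 30.5
(Check: W+ + W- = 36 should equal n(n+1)/2 = 36.)
Step 4: Test statistic W = min(W+, W-) = 5.5.
Step 5: Ties in |d|, so use the tie-corrected normal approximation.
        E[W] = n(n+1)/4 = 8*9/4 = 18.
        Tie groups: |d|=4 (t=2), |d|=5 (t=2), |d|=6 (t=2); sum(t^3 - t) = 18.
        Var[W] = n(n+1)(2n+1)/24 - sum(t^3-t)/48 = 1224/24 - 18/48 = 50.625.
        z = (W - E[W]) / sqrt(Var[W]) = (5.5 - 18) / 7.1151 = -1.7568.
        Two-sided p = 2*Phi(z) = 0.078948.
Step 6: alpha = 0.1. reject H0.

W+ = 5.5, W- = 30.5, W = min = 5.5, p = 0.078948, reject H0.


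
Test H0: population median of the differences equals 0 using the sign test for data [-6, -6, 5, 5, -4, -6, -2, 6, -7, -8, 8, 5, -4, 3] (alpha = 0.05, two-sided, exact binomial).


Step 1: Discard zero differences. Original n = 14; n_eff = number of nonzero differences = 14.
Nonzero differences (with sign): -6, -6, +5, +5, -4, -6, -2, +6, -7, -8, +8, +5, -4, +3
Step 2: Count signs: positive = 6, negative = 8.
Step 3: Under H0: P(positive) = 0.5, so the number of positives S ~ Bin(14, 0.5).
Step 4: Two-sided exact p-value = sum of Bin(14,0.5) probabilities at or below the observed probability = 0.790527.
Step 5: alpha = 0.05. fail to reject H0.

n_eff = 14, pos = 6, neg = 8, p = 0.790527, fail to reject H0.


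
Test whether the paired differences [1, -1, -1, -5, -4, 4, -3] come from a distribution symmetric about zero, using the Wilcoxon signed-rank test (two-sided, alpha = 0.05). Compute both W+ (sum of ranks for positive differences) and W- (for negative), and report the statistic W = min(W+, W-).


Step 1: Drop any zero differences (none here) and take |d_i|.
|d| = [1, 1, 1, 5, 4, 4, 3]
Step 2: Midrank |d_i| (ties get averaged ranks).
ranks: |1|->2, |1|->2, |1|->2, |5|->7, |4|->5.5, |4|->5.5, |3|->4
Step 3: Attach original signs; sum ranks with positive sign and with negative sign.
W+ = 2 + 5.5 = 7.5
W- = 2 + 2 + 7 + 5.5 + 4 = 20.5
(Check: W+ + W- = 28 should equal n(n+1)/2 = 28.)
Step 4: Test statistic W = min(W+, W-) = 7.5.
Step 5: Ties in |d|, so use the tie-corrected normal approximation.
        E[W] = n(n+1)/4 = 7*8/4 = 14.
        Tie groups: |d|=1 (t=3), |d|=4 (t=2); sum(t^3 - t) = 30.
        Var[W] = n(n+1)(2n+1)/24 - sum(t^3-t)/48 = 840/24 - 30/48 = 34.375.
        z = (W - E[W]) / sqrt(Var[W]) = (7.5 - 14) / 5.8630 = -1.1086.
        Two-sided p = 2*Phi(z) = 0.267584.
Step 6: alpha = 0.05. fail to reject H0.

W+ = 7.5, W- = 20.5, W = min = 7.5, p = 0.267584, fail to reject H0.


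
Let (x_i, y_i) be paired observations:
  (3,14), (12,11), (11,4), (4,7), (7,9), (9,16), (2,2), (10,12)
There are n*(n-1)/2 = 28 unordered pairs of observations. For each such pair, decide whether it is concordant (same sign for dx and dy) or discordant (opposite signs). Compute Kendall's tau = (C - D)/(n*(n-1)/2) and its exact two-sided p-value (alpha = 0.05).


Step 1: Enumerate the 28 unordered pairs (i,j) with i<j and classify each by sign(x_j-x_i) * sign(y_j-y_i).
  (1,2):dx=+9,dy=-3->D; (1,3):dx=+8,dy=-10->D; (1,4):dx=+1,dy=-7->D; (1,5):dx=+4,dy=-5->D
  (1,6):dx=+6,dy=+2->C; (1,7):dx=-1,dy=-12->C; (1,8):dx=+7,dy=-2->D; (2,3):dx=-1,dy=-7->C
  (2,4):dx=-8,dy=-4->C; (2,5):dx=-5,dy=-2->C; (2,6):dx=-3,dy=+5->D; (2,7):dx=-10,dy=-9->C
  (2,8):dx=-2,dy=+1->D; (3,4):dx=-7,dy=+3->D; (3,5):dx=-4,dy=+5->D; (3,6):dx=-2,dy=+12->D
  (3,7):dx=-9,dy=-2->C; (3,8):dx=-1,dy=+8->D; (4,5):dx=+3,dy=+2->C; (4,6):dx=+5,dy=+9->C
  (4,7):dx=-2,dy=-5->C; (4,8):dx=+6,dy=+5->C; (5,6):dx=+2,dy=+7->C; (5,7):dx=-5,dy=-7->C
  (5,8):dx=+3,dy=+3->C; (6,7):dx=-7,dy=-14->C; (6,8):dx=+1,dy=-4->D; (7,8):dx=+8,dy=+10->C
Step 2: C = 16, D = 12, total pairs = 28.
Step 3: tau = (C - D)/(n(n-1)/2) = (16 - 12)/28 = 0.142857.
Step 4: Exact two-sided p-value (enumerate n! = 40320 permutations of y under H0): p = 0.719544.
Step 5: alpha = 0.05. fail to reject H0.

tau_b = 0.1429 (C=16, D=12), p = 0.719544, fail to reject H0.


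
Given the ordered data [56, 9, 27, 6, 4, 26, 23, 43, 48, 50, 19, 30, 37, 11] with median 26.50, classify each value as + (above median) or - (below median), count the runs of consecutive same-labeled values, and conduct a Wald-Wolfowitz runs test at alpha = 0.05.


Step 1: Compute median = 26.50; label A = above, B = below.
Labels in order: ABABBBBAAABAAB  (n_A = 7, n_B = 7)
Step 2: Count runs R = 8.
Step 3: Under H0 (random ordering), E[R] = 2*n_A*n_B/(n_A+n_B) + 1 = 2*7*7/14 + 1 = 8.0000.
        Var[R] = 2*n_A*n_B*(2*n_A*n_B - n_A - n_B) / ((n_A+n_B)^2 * (n_A+n_B-1)) = 8232/2548 = 3.2308.
        SD[R] = 1.7974.
Step 4: R = E[R], so z = 0 with no continuity correction.
Step 5: Two-sided p-value via normal approximation = 2*(1 - Phi(|z|)) = 1.000000.
Step 6: alpha = 0.05. fail to reject H0.

R = 8, z = 0.0000, p = 1.000000, fail to reject H0.


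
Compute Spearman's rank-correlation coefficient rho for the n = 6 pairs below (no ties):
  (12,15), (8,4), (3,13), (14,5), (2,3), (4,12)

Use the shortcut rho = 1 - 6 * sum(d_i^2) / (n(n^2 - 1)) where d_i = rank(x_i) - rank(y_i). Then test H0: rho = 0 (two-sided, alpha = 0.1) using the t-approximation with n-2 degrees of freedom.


Step 1: Rank x and y separately (midranks; no ties here).
rank(x): 12->5, 8->4, 3->2, 14->6, 2->1, 4->3
rank(y): 15->6, 4->2, 13->5, 5->3, 3->1, 12->4
Step 2: d_i = R_x(i) - R_y(i); compute d_i^2.
  (5-6)^2=1, (4-2)^2=4, (2-5)^2=9, (6-3)^2=9, (1-1)^2=0, (3-4)^2=1
sum(d^2) = 24.
Step 3: rho = 1 - 6*24 / (6*(6^2 - 1)) = 1 - 144/210 = 0.314286.
Step 4: Under H0, t = rho * sqrt((n-2)/(1-rho^2)) = 0.6621 ~ t(4).
Step 5: Two-sided p-value from the t-distribution with 4 df = 0.544093.
Step 6: alpha = 0.1. fail to reject H0.

rho = 0.3143, p = 0.544093, fail to reject H0 at alpha = 0.1.


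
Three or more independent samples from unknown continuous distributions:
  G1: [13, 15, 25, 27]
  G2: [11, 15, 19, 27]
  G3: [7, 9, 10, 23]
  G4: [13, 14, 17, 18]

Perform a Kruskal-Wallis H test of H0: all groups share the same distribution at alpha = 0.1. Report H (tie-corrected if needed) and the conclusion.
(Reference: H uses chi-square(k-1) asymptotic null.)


Step 1: Combine all N = 16 observations and assign midranks.
sorted (value, group, rank): (7,G3,1), (9,G3,2), (10,G3,3), (11,G2,4), (13,G1,5.5), (13,G4,5.5), (14,G4,7), (15,G1,8.5), (15,G2,8.5), (17,G4,10), (18,G4,11), (19,G2,12), (23,G3,13), (25,G1,14), (27,G1,15.5), (27,G2,15.5)
Step 2: Sum ranks within each group.
R_1 = 43.5 (n_1 = 4)
R_2 = 40 (n_2 = 4)
R_3 = 19 (n_3 = 4)
R_4 = 33.5 (n_4 = 4)
Step 3: H = 12/(N(N+1)) * sum(R_i^2/n_i) - 3(N+1)
     = 12/(16*17) * (43.5^2/4 + 40^2/4 + 19^2/4 + 33.5^2/4) - 3*17
     = 0.044118 * 1243.88 - 51
     = 3.876838.
Step 4: Ties present; correction factor C = 1 - 18/(16^3 - 16) = 0.995588. Corrected H = 3.876838 / 0.995588 = 3.894018.
Step 5: Under H0, H ~ chi^2(3); p-value = 0.273138.
Step 6: alpha = 0.1. fail to reject H0.

H = 3.8940, df = 3, p = 0.273138, fail to reject H0.


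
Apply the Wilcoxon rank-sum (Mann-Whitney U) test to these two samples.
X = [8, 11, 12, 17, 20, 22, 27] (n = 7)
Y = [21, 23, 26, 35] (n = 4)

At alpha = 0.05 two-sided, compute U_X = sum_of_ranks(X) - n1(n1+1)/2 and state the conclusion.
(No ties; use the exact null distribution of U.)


Step 1: Combine and sort all 11 observations; assign midranks.
sorted (value, group): (8,X), (11,X), (12,X), (17,X), (20,X), (21,Y), (22,X), (23,Y), (26,Y), (27,X), (35,Y)
ranks: 8->1, 11->2, 12->3, 17->4, 20->5, 21->6, 22->7, 23->8, 26->9, 27->10, 35->11
Step 2: Rank sum for X: R1 = 1 + 2 + 3 + 4 + 5 + 7 + 10 = 32.
Step 3: U_X = R1 - n1(n1+1)/2 = 32 - 7*8/2 = 32 - 28 = 4.
       U_Y = n1*n2 - U_X = 28 - 4 = 24.
Step 4: No ties, so the exact null distribution of U (based on enumerating the C(11,7) = 330 equally likely rank assignments) gives the two-sided p-value.
Step 5: p-value = 0.072727; compare to alpha = 0.05. fail to reject H0.

U_X = 4, p = 0.072727, fail to reject H0 at alpha = 0.05.


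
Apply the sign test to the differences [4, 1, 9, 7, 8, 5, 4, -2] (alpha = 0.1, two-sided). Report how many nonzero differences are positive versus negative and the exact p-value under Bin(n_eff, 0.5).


Step 1: Discard zero differences. Original n = 8; n_eff = number of nonzero differences = 8.
Nonzero differences (with sign): +4, +1, +9, +7, +8, +5, +4, -2
Step 2: Count signs: positive = 7, negative = 1.
Step 3: Under H0: P(positive) = 0.5, so the number of positives S ~ Bin(8, 0.5).
Step 4: Two-sided exact p-value = sum of Bin(8,0.5) probabilities at or below the observed probability = 0.070312.
Step 5: alpha = 0.1. reject H0.

n_eff = 8, pos = 7, neg = 1, p = 0.070312, reject H0.


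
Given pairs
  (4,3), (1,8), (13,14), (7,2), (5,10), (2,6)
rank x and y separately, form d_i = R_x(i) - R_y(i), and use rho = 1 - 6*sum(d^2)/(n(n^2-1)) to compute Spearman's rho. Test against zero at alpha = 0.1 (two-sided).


Step 1: Rank x and y separately (midranks; no ties here).
rank(x): 4->3, 1->1, 13->6, 7->5, 5->4, 2->2
rank(y): 3->2, 8->4, 14->6, 2->1, 10->5, 6->3
Step 2: d_i = R_x(i) - R_y(i); compute d_i^2.
  (3-2)^2=1, (1-4)^2=9, (6-6)^2=0, (5-1)^2=16, (4-5)^2=1, (2-3)^2=1
sum(d^2) = 28.
Step 3: rho = 1 - 6*28 / (6*(6^2 - 1)) = 1 - 168/210 = 0.200000.
Step 4: Under H0, t = rho * sqrt((n-2)/(1-rho^2)) = 0.4082 ~ t(4).
Step 5: Two-sided p-value from the t-distribution with 4 df = 0.704000.
Step 6: alpha = 0.1. fail to reject H0.

rho = 0.2000, p = 0.704000, fail to reject H0 at alpha = 0.1.


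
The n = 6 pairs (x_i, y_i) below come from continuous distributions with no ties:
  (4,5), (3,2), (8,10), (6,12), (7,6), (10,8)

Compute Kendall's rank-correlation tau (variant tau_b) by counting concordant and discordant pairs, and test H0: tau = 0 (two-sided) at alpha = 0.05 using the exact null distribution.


Step 1: Enumerate the 15 unordered pairs (i,j) with i<j and classify each by sign(x_j-x_i) * sign(y_j-y_i).
  (1,2):dx=-1,dy=-3->C; (1,3):dx=+4,dy=+5->C; (1,4):dx=+2,dy=+7->C; (1,5):dx=+3,dy=+1->C
  (1,6):dx=+6,dy=+3->C; (2,3):dx=+5,dy=+8->C; (2,4):dx=+3,dy=+10->C; (2,5):dx=+4,dy=+4->C
  (2,6):dx=+7,dy=+6->C; (3,4):dx=-2,dy=+2->D; (3,5):dx=-1,dy=-4->C; (3,6):dx=+2,dy=-2->D
  (4,5):dx=+1,dy=-6->D; (4,6):dx=+4,dy=-4->D; (5,6):dx=+3,dy=+2->C
Step 2: C = 11, D = 4, total pairs = 15.
Step 3: tau = (C - D)/(n(n-1)/2) = (11 - 4)/15 = 0.466667.
Step 4: Exact two-sided p-value (enumerate n! = 720 permutations of y under H0): p = 0.272222.
Step 5: alpha = 0.05. fail to reject H0.

tau_b = 0.4667 (C=11, D=4), p = 0.272222, fail to reject H0.


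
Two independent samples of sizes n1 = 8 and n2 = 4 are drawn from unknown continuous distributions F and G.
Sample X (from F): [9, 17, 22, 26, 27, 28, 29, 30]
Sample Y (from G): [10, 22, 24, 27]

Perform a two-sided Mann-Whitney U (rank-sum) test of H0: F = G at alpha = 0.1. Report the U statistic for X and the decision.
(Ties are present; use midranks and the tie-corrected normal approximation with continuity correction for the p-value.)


Step 1: Combine and sort all 12 observations; assign midranks.
sorted (value, group): (9,X), (10,Y), (17,X), (22,X), (22,Y), (24,Y), (26,X), (27,X), (27,Y), (28,X), (29,X), (30,X)
ranks: 9->1, 10->2, 17->3, 22->4.5, 22->4.5, 24->6, 26->7, 27->8.5, 27->8.5, 28->10, 29->11, 30->12
Step 2: Rank sum for X: R1 = 1 + 3 + 4.5 + 7 + 8.5 + 10 + 11 + 12 = 57.
Step 3: U_X = R1 - n1(n1+1)/2 = 57 - 8*9/2 = 57 - 36 = 21.
       U_Y = n1*n2 - U_X = 32 - 21 = 11.
Step 4: Ties are present, so use the tie-corrected normal approximation (with continuity correction) for the p-value.
Step 5: p-value = 0.443097; compare to alpha = 0.1. fail to reject H0.

U_X = 21, p = 0.443097, fail to reject H0 at alpha = 0.1.


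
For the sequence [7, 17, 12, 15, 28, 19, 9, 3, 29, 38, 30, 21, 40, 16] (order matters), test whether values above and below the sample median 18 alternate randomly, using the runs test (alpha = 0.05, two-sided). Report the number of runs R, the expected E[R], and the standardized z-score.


Step 1: Compute median = 18; label A = above, B = below.
Labels in order: BBBBAABBAAAAAB  (n_A = 7, n_B = 7)
Step 2: Count runs R = 5.
Step 3: Under H0 (random ordering), E[R] = 2*n_A*n_B/(n_A+n_B) + 1 = 2*7*7/14 + 1 = 8.0000.
        Var[R] = 2*n_A*n_B*(2*n_A*n_B - n_A - n_B) / ((n_A+n_B)^2 * (n_A+n_B-1)) = 8232/2548 = 3.2308.
        SD[R] = 1.7974.
Step 4: Continuity-corrected z = (R + 0.5 - E[R]) / SD[R] = (5 + 0.5 - 8.0000) / 1.7974 = -1.3909.
Step 5: Two-sided p-value via normal approximation = 2*(1 - Phi(|z|)) = 0.164264.
Step 6: alpha = 0.05. fail to reject H0.

R = 5, z = -1.3909, p = 0.164264, fail to reject H0.


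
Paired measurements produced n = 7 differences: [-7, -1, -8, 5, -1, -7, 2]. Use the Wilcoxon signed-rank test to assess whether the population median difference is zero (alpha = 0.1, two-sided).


Step 1: Drop any zero differences (none here) and take |d_i|.
|d| = [7, 1, 8, 5, 1, 7, 2]
Step 2: Midrank |d_i| (ties get averaged ranks).
ranks: |7|->5.5, |1|->1.5, |8|->7, |5|->4, |1|->1.5, |7|->5.5, |2|->3
Step 3: Attach original signs; sum ranks with positive sign and with negative sign.
W+ = 4 + 3 = 7
W- = 5.5 + 1.5 + 7 + 1.5 + 5.5 = 21
(Check: W+ + W- = 28 should equal n(n+1)/2 = 28.)
Step 4: Test statistic W = min(W+, W-) = 7.
Step 5: Ties in |d|, so use the tie-corrected normal approximation.
        E[W] = n(n+1)/4 = 7*8/4 = 14.
        Tie groups: |d|=1 (t=2), |d|=7 (t=2); sum(t^3 - t) = 12.
        Var[W] = n(n+1)(2n+1)/24 - sum(t^3-t)/48 = 840/24 - 12/48 = 34.75.
        z = (W - E[W]) / sqrt(Var[W]) = (7 - 14) / 5.8949 = -1.1875.
        Two-sided p = 2*Phi(z) = 0.235044.
Step 6: alpha = 0.1. fail to reject H0.

W+ = 7, W- = 21, W = min = 7, p = 0.235044, fail to reject H0.


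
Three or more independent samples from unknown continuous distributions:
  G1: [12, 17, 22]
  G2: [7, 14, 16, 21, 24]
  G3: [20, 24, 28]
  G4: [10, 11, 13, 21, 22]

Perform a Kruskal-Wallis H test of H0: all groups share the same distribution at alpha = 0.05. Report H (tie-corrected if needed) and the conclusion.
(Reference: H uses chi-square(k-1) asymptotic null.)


Step 1: Combine all N = 16 observations and assign midranks.
sorted (value, group, rank): (7,G2,1), (10,G4,2), (11,G4,3), (12,G1,4), (13,G4,5), (14,G2,6), (16,G2,7), (17,G1,8), (20,G3,9), (21,G2,10.5), (21,G4,10.5), (22,G1,12.5), (22,G4,12.5), (24,G2,14.5), (24,G3,14.5), (28,G3,16)
Step 2: Sum ranks within each group.
R_1 = 24.5 (n_1 = 3)
R_2 = 39 (n_2 = 5)
R_3 = 39.5 (n_3 = 3)
R_4 = 33 (n_4 = 5)
Step 3: H = 12/(N(N+1)) * sum(R_i^2/n_i) - 3(N+1)
     = 12/(16*17) * (24.5^2/3 + 39^2/5 + 39.5^2/3 + 33^2/5) - 3*17
     = 0.044118 * 1242.17 - 51
     = 3.801471.
Step 4: Ties present; correction factor C = 1 - 18/(16^3 - 16) = 0.995588. Corrected H = 3.801471 / 0.995588 = 3.818316.
Step 5: Under H0, H ~ chi^2(3); p-value = 0.281763.
Step 6: alpha = 0.05. fail to reject H0.

H = 3.8183, df = 3, p = 0.281763, fail to reject H0.


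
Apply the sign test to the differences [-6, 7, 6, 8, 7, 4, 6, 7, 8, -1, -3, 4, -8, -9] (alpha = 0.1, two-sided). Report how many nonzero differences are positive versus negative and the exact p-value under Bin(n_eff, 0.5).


Step 1: Discard zero differences. Original n = 14; n_eff = number of nonzero differences = 14.
Nonzero differences (with sign): -6, +7, +6, +8, +7, +4, +6, +7, +8, -1, -3, +4, -8, -9
Step 2: Count signs: positive = 9, negative = 5.
Step 3: Under H0: P(positive) = 0.5, so the number of positives S ~ Bin(14, 0.5).
Step 4: Two-sided exact p-value = sum of Bin(14,0.5) probabilities at or below the observed probability = 0.423950.
Step 5: alpha = 0.1. fail to reject H0.

n_eff = 14, pos = 9, neg = 5, p = 0.423950, fail to reject H0.


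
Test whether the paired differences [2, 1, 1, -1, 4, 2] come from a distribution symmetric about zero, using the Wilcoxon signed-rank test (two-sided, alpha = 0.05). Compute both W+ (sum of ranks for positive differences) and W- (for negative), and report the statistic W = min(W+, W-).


Step 1: Drop any zero differences (none here) and take |d_i|.
|d| = [2, 1, 1, 1, 4, 2]
Step 2: Midrank |d_i| (ties get averaged ranks).
ranks: |2|->4.5, |1|->2, |1|->2, |1|->2, |4|->6, |2|->4.5
Step 3: Attach original signs; sum ranks with positive sign and with negative sign.
W+ = 4.5 + 2 + 2 + 6 + 4.5 = 19
W- = 2 = 2
(Check: W+ + W- = 21 should equal n(n+1)/2 = 21.)
Step 4: Test statistic W = min(W+, W-) = 2.
Step 5: Ties in |d|, so use the tie-corrected normal approximation.
        E[W] = n(n+1)/4 = 6*7/4 = 10.5.
        Tie groups: |d|=1 (t=3), |d|=2 (t=2); sum(t^3 - t) = 30.
        Var[W] = n(n+1)(2n+1)/24 - sum(t^3-t)/48 = 546/24 - 30/48 = 22.125.
        z = (W - E[W]) / sqrt(Var[W]) = (2 - 10.5) / 4.7037 = -1.8071.
        Two-sided p = 2*Phi(z) = 0.070750.
Step 6: alpha = 0.05. fail to reject H0.

W+ = 19, W- = 2, W = min = 2, p = 0.070750, fail to reject H0.


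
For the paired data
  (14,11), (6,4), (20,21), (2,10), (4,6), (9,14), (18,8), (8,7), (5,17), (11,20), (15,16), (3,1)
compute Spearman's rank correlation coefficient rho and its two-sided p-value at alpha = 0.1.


Step 1: Rank x and y separately (midranks; no ties here).
rank(x): 14->9, 6->5, 20->12, 2->1, 4->3, 9->7, 18->11, 8->6, 5->4, 11->8, 15->10, 3->2
rank(y): 11->7, 4->2, 21->12, 10->6, 6->3, 14->8, 8->5, 7->4, 17->10, 20->11, 16->9, 1->1
Step 2: d_i = R_x(i) - R_y(i); compute d_i^2.
  (9-7)^2=4, (5-2)^2=9, (12-12)^2=0, (1-6)^2=25, (3-3)^2=0, (7-8)^2=1, (11-5)^2=36, (6-4)^2=4, (4-10)^2=36, (8-11)^2=9, (10-9)^2=1, (2-1)^2=1
sum(d^2) = 126.
Step 3: rho = 1 - 6*126 / (12*(12^2 - 1)) = 1 - 756/1716 = 0.559441.
Step 4: Under H0, t = rho * sqrt((n-2)/(1-rho^2)) = 2.1344 ~ t(10).
Step 5: Two-sided p-value from the t-distribution with 10 df = 0.058589.
Step 6: alpha = 0.1. reject H0.

rho = 0.5594, p = 0.058589, reject H0 at alpha = 0.1.


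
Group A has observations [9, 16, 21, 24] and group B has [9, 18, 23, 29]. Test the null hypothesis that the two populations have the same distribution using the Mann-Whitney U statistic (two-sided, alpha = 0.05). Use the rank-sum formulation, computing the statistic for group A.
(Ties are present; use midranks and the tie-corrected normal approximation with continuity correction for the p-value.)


Step 1: Combine and sort all 8 observations; assign midranks.
sorted (value, group): (9,X), (9,Y), (16,X), (18,Y), (21,X), (23,Y), (24,X), (29,Y)
ranks: 9->1.5, 9->1.5, 16->3, 18->4, 21->5, 23->6, 24->7, 29->8
Step 2: Rank sum for X: R1 = 1.5 + 3 + 5 + 7 = 16.5.
Step 3: U_X = R1 - n1(n1+1)/2 = 16.5 - 4*5/2 = 16.5 - 10 = 6.5.
       U_Y = n1*n2 - U_X = 16 - 6.5 = 9.5.
Step 4: Ties are present, so use the tie-corrected normal approximation (with continuity correction) for the p-value.
Step 5: p-value = 0.771503; compare to alpha = 0.05. fail to reject H0.

U_X = 6.5, p = 0.771503, fail to reject H0 at alpha = 0.05.


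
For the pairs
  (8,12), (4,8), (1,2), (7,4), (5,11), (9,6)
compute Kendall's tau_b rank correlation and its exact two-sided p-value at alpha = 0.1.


Step 1: Enumerate the 15 unordered pairs (i,j) with i<j and classify each by sign(x_j-x_i) * sign(y_j-y_i).
  (1,2):dx=-4,dy=-4->C; (1,3):dx=-7,dy=-10->C; (1,4):dx=-1,dy=-8->C; (1,5):dx=-3,dy=-1->C
  (1,6):dx=+1,dy=-6->D; (2,3):dx=-3,dy=-6->C; (2,4):dx=+3,dy=-4->D; (2,5):dx=+1,dy=+3->C
  (2,6):dx=+5,dy=-2->D; (3,4):dx=+6,dy=+2->C; (3,5):dx=+4,dy=+9->C; (3,6):dx=+8,dy=+4->C
  (4,5):dx=-2,dy=+7->D; (4,6):dx=+2,dy=+2->C; (5,6):dx=+4,dy=-5->D
Step 2: C = 10, D = 5, total pairs = 15.
Step 3: tau = (C - D)/(n(n-1)/2) = (10 - 5)/15 = 0.333333.
Step 4: Exact two-sided p-value (enumerate n! = 720 permutations of y under H0): p = 0.469444.
Step 5: alpha = 0.1. fail to reject H0.

tau_b = 0.3333 (C=10, D=5), p = 0.469444, fail to reject H0.


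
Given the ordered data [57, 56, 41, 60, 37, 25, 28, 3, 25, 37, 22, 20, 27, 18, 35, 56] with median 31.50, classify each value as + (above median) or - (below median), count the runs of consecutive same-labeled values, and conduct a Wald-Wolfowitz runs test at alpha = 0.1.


Step 1: Compute median = 31.50; label A = above, B = below.
Labels in order: AAAAABBBBABBBBAA  (n_A = 8, n_B = 8)
Step 2: Count runs R = 5.
Step 3: Under H0 (random ordering), E[R] = 2*n_A*n_B/(n_A+n_B) + 1 = 2*8*8/16 + 1 = 9.0000.
        Var[R] = 2*n_A*n_B*(2*n_A*n_B - n_A - n_B) / ((n_A+n_B)^2 * (n_A+n_B-1)) = 14336/3840 = 3.7333.
        SD[R] = 1.9322.
Step 4: Continuity-corrected z = (R + 0.5 - E[R]) / SD[R] = (5 + 0.5 - 9.0000) / 1.9322 = -1.8114.
Step 5: Two-sided p-value via normal approximation = 2*(1 - Phi(|z|)) = 0.070076.
Step 6: alpha = 0.1. reject H0.

R = 5, z = -1.8114, p = 0.070076, reject H0.


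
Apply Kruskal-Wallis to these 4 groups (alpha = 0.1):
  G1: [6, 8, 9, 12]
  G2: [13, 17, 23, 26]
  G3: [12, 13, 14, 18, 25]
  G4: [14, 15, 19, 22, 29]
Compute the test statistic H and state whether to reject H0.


Step 1: Combine all N = 18 observations and assign midranks.
sorted (value, group, rank): (6,G1,1), (8,G1,2), (9,G1,3), (12,G1,4.5), (12,G3,4.5), (13,G2,6.5), (13,G3,6.5), (14,G3,8.5), (14,G4,8.5), (15,G4,10), (17,G2,11), (18,G3,12), (19,G4,13), (22,G4,14), (23,G2,15), (25,G3,16), (26,G2,17), (29,G4,18)
Step 2: Sum ranks within each group.
R_1 = 10.5 (n_1 = 4)
R_2 = 49.5 (n_2 = 4)
R_3 = 47.5 (n_3 = 5)
R_4 = 63.5 (n_4 = 5)
Step 3: H = 12/(N(N+1)) * sum(R_i^2/n_i) - 3(N+1)
     = 12/(18*19) * (10.5^2/4 + 49.5^2/4 + 47.5^2/5 + 63.5^2/5) - 3*19
     = 0.035088 * 1897.83 - 57
     = 9.590351.
Step 4: Ties present; correction factor C = 1 - 18/(18^3 - 18) = 0.996904. Corrected H = 9.590351 / 0.996904 = 9.620135.
Step 5: Under H0, H ~ chi^2(3); p-value = 0.022087.
Step 6: alpha = 0.1. reject H0.

H = 9.6201, df = 3, p = 0.022087, reject H0.


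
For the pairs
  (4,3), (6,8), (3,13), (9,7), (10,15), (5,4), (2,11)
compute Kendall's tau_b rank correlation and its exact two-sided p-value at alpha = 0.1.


Step 1: Enumerate the 21 unordered pairs (i,j) with i<j and classify each by sign(x_j-x_i) * sign(y_j-y_i).
  (1,2):dx=+2,dy=+5->C; (1,3):dx=-1,dy=+10->D; (1,4):dx=+5,dy=+4->C; (1,5):dx=+6,dy=+12->C
  (1,6):dx=+1,dy=+1->C; (1,7):dx=-2,dy=+8->D; (2,3):dx=-3,dy=+5->D; (2,4):dx=+3,dy=-1->D
  (2,5):dx=+4,dy=+7->C; (2,6):dx=-1,dy=-4->C; (2,7):dx=-4,dy=+3->D; (3,4):dx=+6,dy=-6->D
  (3,5):dx=+7,dy=+2->C; (3,6):dx=+2,dy=-9->D; (3,7):dx=-1,dy=-2->C; (4,5):dx=+1,dy=+8->C
  (4,6):dx=-4,dy=-3->C; (4,7):dx=-7,dy=+4->D; (5,6):dx=-5,dy=-11->C; (5,7):dx=-8,dy=-4->C
  (6,7):dx=-3,dy=+7->D
Step 2: C = 12, D = 9, total pairs = 21.
Step 3: tau = (C - D)/(n(n-1)/2) = (12 - 9)/21 = 0.142857.
Step 4: Exact two-sided p-value (enumerate n! = 5040 permutations of y under H0): p = 0.772619.
Step 5: alpha = 0.1. fail to reject H0.

tau_b = 0.1429 (C=12, D=9), p = 0.772619, fail to reject H0.


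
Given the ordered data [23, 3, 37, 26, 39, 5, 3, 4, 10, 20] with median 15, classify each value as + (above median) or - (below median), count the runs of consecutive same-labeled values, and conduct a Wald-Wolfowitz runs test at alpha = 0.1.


Step 1: Compute median = 15; label A = above, B = below.
Labels in order: ABAAABBBBA  (n_A = 5, n_B = 5)
Step 2: Count runs R = 5.
Step 3: Under H0 (random ordering), E[R] = 2*n_A*n_B/(n_A+n_B) + 1 = 2*5*5/10 + 1 = 6.0000.
        Var[R] = 2*n_A*n_B*(2*n_A*n_B - n_A - n_B) / ((n_A+n_B)^2 * (n_A+n_B-1)) = 2000/900 = 2.2222.
        SD[R] = 1.4907.
Step 4: Continuity-corrected z = (R + 0.5 - E[R]) / SD[R] = (5 + 0.5 - 6.0000) / 1.4907 = -0.3354.
Step 5: Two-sided p-value via normal approximation = 2*(1 - Phi(|z|)) = 0.737316.
Step 6: alpha = 0.1. fail to reject H0.

R = 5, z = -0.3354, p = 0.737316, fail to reject H0.


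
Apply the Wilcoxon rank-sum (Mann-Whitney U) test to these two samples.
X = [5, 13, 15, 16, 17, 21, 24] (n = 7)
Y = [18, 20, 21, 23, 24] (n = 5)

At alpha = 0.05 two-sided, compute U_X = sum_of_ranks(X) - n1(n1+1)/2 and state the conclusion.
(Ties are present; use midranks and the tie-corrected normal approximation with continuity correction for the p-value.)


Step 1: Combine and sort all 12 observations; assign midranks.
sorted (value, group): (5,X), (13,X), (15,X), (16,X), (17,X), (18,Y), (20,Y), (21,X), (21,Y), (23,Y), (24,X), (24,Y)
ranks: 5->1, 13->2, 15->3, 16->4, 17->5, 18->6, 20->7, 21->8.5, 21->8.5, 23->10, 24->11.5, 24->11.5
Step 2: Rank sum for X: R1 = 1 + 2 + 3 + 4 + 5 + 8.5 + 11.5 = 35.
Step 3: U_X = R1 - n1(n1+1)/2 = 35 - 7*8/2 = 35 - 28 = 7.
       U_Y = n1*n2 - U_X = 35 - 7 = 28.
Step 4: Ties are present, so use the tie-corrected normal approximation (with continuity correction) for the p-value.
Step 5: p-value = 0.103164; compare to alpha = 0.05. fail to reject H0.

U_X = 7, p = 0.103164, fail to reject H0 at alpha = 0.05.


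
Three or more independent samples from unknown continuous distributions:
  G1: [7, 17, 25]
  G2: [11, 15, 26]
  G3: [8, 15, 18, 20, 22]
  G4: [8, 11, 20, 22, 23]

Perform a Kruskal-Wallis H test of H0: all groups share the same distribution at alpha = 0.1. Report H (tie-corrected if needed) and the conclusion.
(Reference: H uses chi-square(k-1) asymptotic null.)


Step 1: Combine all N = 16 observations and assign midranks.
sorted (value, group, rank): (7,G1,1), (8,G3,2.5), (8,G4,2.5), (11,G2,4.5), (11,G4,4.5), (15,G2,6.5), (15,G3,6.5), (17,G1,8), (18,G3,9), (20,G3,10.5), (20,G4,10.5), (22,G3,12.5), (22,G4,12.5), (23,G4,14), (25,G1,15), (26,G2,16)
Step 2: Sum ranks within each group.
R_1 = 24 (n_1 = 3)
R_2 = 27 (n_2 = 3)
R_3 = 41 (n_3 = 5)
R_4 = 44 (n_4 = 5)
Step 3: H = 12/(N(N+1)) * sum(R_i^2/n_i) - 3(N+1)
     = 12/(16*17) * (24^2/3 + 27^2/3 + 41^2/5 + 44^2/5) - 3*17
     = 0.044118 * 1158.4 - 51
     = 0.105882.
Step 4: Ties present; correction factor C = 1 - 30/(16^3 - 16) = 0.992647. Corrected H = 0.105882 / 0.992647 = 0.106667.
Step 5: Under H0, H ~ chi^2(3); p-value = 0.991026.
Step 6: alpha = 0.1. fail to reject H0.

H = 0.1067, df = 3, p = 0.991026, fail to reject H0.


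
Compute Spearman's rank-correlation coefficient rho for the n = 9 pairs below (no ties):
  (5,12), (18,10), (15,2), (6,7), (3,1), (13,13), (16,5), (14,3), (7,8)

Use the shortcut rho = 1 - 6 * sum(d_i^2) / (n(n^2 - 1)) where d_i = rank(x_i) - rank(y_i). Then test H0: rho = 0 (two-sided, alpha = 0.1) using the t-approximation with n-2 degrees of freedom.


Step 1: Rank x and y separately (midranks; no ties here).
rank(x): 5->2, 18->9, 15->7, 6->3, 3->1, 13->5, 16->8, 14->6, 7->4
rank(y): 12->8, 10->7, 2->2, 7->5, 1->1, 13->9, 5->4, 3->3, 8->6
Step 2: d_i = R_x(i) - R_y(i); compute d_i^2.
  (2-8)^2=36, (9-7)^2=4, (7-2)^2=25, (3-5)^2=4, (1-1)^2=0, (5-9)^2=16, (8-4)^2=16, (6-3)^2=9, (4-6)^2=4
sum(d^2) = 114.
Step 3: rho = 1 - 6*114 / (9*(9^2 - 1)) = 1 - 684/720 = 0.050000.
Step 4: Under H0, t = rho * sqrt((n-2)/(1-rho^2)) = 0.1325 ~ t(7).
Step 5: Two-sided p-value from the t-distribution with 7 df = 0.898353.
Step 6: alpha = 0.1. fail to reject H0.

rho = 0.0500, p = 0.898353, fail to reject H0 at alpha = 0.1.


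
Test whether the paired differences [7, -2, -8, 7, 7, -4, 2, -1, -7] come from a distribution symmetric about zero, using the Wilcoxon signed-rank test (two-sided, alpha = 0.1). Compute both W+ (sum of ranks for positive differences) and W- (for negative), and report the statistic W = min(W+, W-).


Step 1: Drop any zero differences (none here) and take |d_i|.
|d| = [7, 2, 8, 7, 7, 4, 2, 1, 7]
Step 2: Midrank |d_i| (ties get averaged ranks).
ranks: |7|->6.5, |2|->2.5, |8|->9, |7|->6.5, |7|->6.5, |4|->4, |2|->2.5, |1|->1, |7|->6.5
Step 3: Attach original signs; sum ranks with positive sign and with negative sign.
W+ = 6.5 + 6.5 + 6.5 + 2.5 = 22
W- = 2.5 + 9 + 4 + 1 + 6.5 = 23
(Check: W+ + W- = 45 should equal n(n+1)/2 = 45.)
Step 4: Test statistic W = min(W+, W-) = 22.
Step 5: Ties in |d|, so use the tie-corrected normal approximation.
        E[W] = n(n+1)/4 = 9*10/4 = 22.5.
        Tie groups: |d|=2 (t=2), |d|=7 (t=4); sum(t^3 - t) = 66.
        Var[W] = n(n+1)(2n+1)/24 - sum(t^3-t)/48 = 1710/24 - 66/48 = 69.875.
        z = (W - E[W]) / sqrt(Var[W]) = (22 - 22.5) / 8.3591 = -0.0598.
        Two-sided p = 2*Phi(z) = 0.952303.
Step 6: alpha = 0.1. fail to reject H0.

W+ = 22, W- = 23, W = min = 22, p = 0.952303, fail to reject H0.


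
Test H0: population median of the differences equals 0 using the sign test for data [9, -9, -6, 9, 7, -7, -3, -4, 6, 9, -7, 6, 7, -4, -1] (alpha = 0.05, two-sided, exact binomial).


Step 1: Discard zero differences. Original n = 15; n_eff = number of nonzero differences = 15.
Nonzero differences (with sign): +9, -9, -6, +9, +7, -7, -3, -4, +6, +9, -7, +6, +7, -4, -1
Step 2: Count signs: positive = 7, negative = 8.
Step 3: Under H0: P(positive) = 0.5, so the number of positives S ~ Bin(15, 0.5).
Step 4: Two-sided exact p-value = sum of Bin(15,0.5) probabilities at or below the observed probability = 1.000000.
Step 5: alpha = 0.05. fail to reject H0.

n_eff = 15, pos = 7, neg = 8, p = 1.000000, fail to reject H0.


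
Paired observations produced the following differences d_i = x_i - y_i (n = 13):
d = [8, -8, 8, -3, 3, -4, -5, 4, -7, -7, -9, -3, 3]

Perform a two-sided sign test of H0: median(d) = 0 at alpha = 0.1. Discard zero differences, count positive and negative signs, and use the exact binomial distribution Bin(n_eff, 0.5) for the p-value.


Step 1: Discard zero differences. Original n = 13; n_eff = number of nonzero differences = 13.
Nonzero differences (with sign): +8, -8, +8, -3, +3, -4, -5, +4, -7, -7, -9, -3, +3
Step 2: Count signs: positive = 5, negative = 8.
Step 3: Under H0: P(positive) = 0.5, so the number of positives S ~ Bin(13, 0.5).
Step 4: Two-sided exact p-value = sum of Bin(13,0.5) probabilities at or below the observed probability = 0.581055.
Step 5: alpha = 0.1. fail to reject H0.

n_eff = 13, pos = 5, neg = 8, p = 0.581055, fail to reject H0.


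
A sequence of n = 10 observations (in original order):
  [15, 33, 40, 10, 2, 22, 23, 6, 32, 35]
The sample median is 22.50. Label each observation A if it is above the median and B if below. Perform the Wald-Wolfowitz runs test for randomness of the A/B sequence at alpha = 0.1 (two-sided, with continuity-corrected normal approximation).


Step 1: Compute median = 22.50; label A = above, B = below.
Labels in order: BAABBBABAA  (n_A = 5, n_B = 5)
Step 2: Count runs R = 6.
Step 3: Under H0 (random ordering), E[R] = 2*n_A*n_B/(n_A+n_B) + 1 = 2*5*5/10 + 1 = 6.0000.
        Var[R] = 2*n_A*n_B*(2*n_A*n_B - n_A - n_B) / ((n_A+n_B)^2 * (n_A+n_B-1)) = 2000/900 = 2.2222.
        SD[R] = 1.4907.
Step 4: R = E[R], so z = 0 with no continuity correction.
Step 5: Two-sided p-value via normal approximation = 2*(1 - Phi(|z|)) = 1.000000.
Step 6: alpha = 0.1. fail to reject H0.

R = 6, z = 0.0000, p = 1.000000, fail to reject H0.


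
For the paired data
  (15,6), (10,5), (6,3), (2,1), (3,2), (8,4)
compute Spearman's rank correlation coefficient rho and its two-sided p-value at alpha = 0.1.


Step 1: Rank x and y separately (midranks; no ties here).
rank(x): 15->6, 10->5, 6->3, 2->1, 3->2, 8->4
rank(y): 6->6, 5->5, 3->3, 1->1, 2->2, 4->4
Step 2: d_i = R_x(i) - R_y(i); compute d_i^2.
  (6-6)^2=0, (5-5)^2=0, (3-3)^2=0, (1-1)^2=0, (2-2)^2=0, (4-4)^2=0
sum(d^2) = 0.
Step 3: rho = 1 - 6*0 / (6*(6^2 - 1)) = 1 - 0/210 = 1.000000.
Step 5: Two-sided p-value from the t-distribution with 4 df = 0.000000.
Step 6: alpha = 0.1. reject H0.

rho = 1.0000, p = 0.000000, reject H0 at alpha = 0.1.


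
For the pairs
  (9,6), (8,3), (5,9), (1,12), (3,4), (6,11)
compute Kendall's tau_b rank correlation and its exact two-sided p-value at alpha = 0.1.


Step 1: Enumerate the 15 unordered pairs (i,j) with i<j and classify each by sign(x_j-x_i) * sign(y_j-y_i).
  (1,2):dx=-1,dy=-3->C; (1,3):dx=-4,dy=+3->D; (1,4):dx=-8,dy=+6->D; (1,5):dx=-6,dy=-2->C
  (1,6):dx=-3,dy=+5->D; (2,3):dx=-3,dy=+6->D; (2,4):dx=-7,dy=+9->D; (2,5):dx=-5,dy=+1->D
  (2,6):dx=-2,dy=+8->D; (3,4):dx=-4,dy=+3->D; (3,5):dx=-2,dy=-5->C; (3,6):dx=+1,dy=+2->C
  (4,5):dx=+2,dy=-8->D; (4,6):dx=+5,dy=-1->D; (5,6):dx=+3,dy=+7->C
Step 2: C = 5, D = 10, total pairs = 15.
Step 3: tau = (C - D)/(n(n-1)/2) = (5 - 10)/15 = -0.333333.
Step 4: Exact two-sided p-value (enumerate n! = 720 permutations of y under H0): p = 0.469444.
Step 5: alpha = 0.1. fail to reject H0.

tau_b = -0.3333 (C=5, D=10), p = 0.469444, fail to reject H0.


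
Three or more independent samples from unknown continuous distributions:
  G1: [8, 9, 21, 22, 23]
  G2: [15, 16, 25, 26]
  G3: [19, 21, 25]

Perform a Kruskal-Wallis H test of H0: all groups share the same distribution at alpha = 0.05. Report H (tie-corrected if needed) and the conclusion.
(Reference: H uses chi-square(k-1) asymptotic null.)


Step 1: Combine all N = 12 observations and assign midranks.
sorted (value, group, rank): (8,G1,1), (9,G1,2), (15,G2,3), (16,G2,4), (19,G3,5), (21,G1,6.5), (21,G3,6.5), (22,G1,8), (23,G1,9), (25,G2,10.5), (25,G3,10.5), (26,G2,12)
Step 2: Sum ranks within each group.
R_1 = 26.5 (n_1 = 5)
R_2 = 29.5 (n_2 = 4)
R_3 = 22 (n_3 = 3)
Step 3: H = 12/(N(N+1)) * sum(R_i^2/n_i) - 3(N+1)
     = 12/(12*13) * (26.5^2/5 + 29.5^2/4 + 22^2/3) - 3*13
     = 0.076923 * 519.346 - 39
     = 0.949679.
Step 4: Ties present; correction factor C = 1 - 12/(12^3 - 12) = 0.993007. Corrected H = 0.949679 / 0.993007 = 0.956367.
Step 5: Under H0, H ~ chi^2(2); p-value = 0.619908.
Step 6: alpha = 0.05. fail to reject H0.

H = 0.9564, df = 2, p = 0.619908, fail to reject H0.
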